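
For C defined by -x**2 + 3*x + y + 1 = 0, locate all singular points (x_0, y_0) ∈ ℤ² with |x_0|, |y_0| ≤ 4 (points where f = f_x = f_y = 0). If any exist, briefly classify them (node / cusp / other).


No singular points in the scanned grid; C is smooth there.

Compute partial derivatives:
  f_x = 3 - 2*x.
  f_y = 1.
f_y = 1 is a nonzero constant, so f_y never vanishes: no point (x, y) can satisfy f = f_x = f_y = 0. In particular no (x, y) ∈ {−4, ..., 4}² is singular; the curve is smooth.


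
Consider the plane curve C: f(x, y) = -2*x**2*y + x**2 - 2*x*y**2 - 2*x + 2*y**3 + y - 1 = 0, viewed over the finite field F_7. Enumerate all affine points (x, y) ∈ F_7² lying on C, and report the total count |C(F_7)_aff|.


Affine F_7-points: {(0, 3), (2, 4), (2, 6), (3, 3), (4, 0), (4, 5), (4, 6), (5, 0), (5, 5)}; count = 9.

For each of the 49 pairs (x, y) ∈ F_7², evaluate f(x, y) mod 7. Record the zeros.
  x = 0: [0↦6, 1↦2, 2↦3, 3↦0, 4↦5, 5↦2, 6↦3]  zeros at y ∈ {3}
  x = 1: [0↦5, 1↦4, 2↦4, 3↦3, 4↦6, 5↦4, 6↦2]  zeros at y ∈ ∅
  x = 2: [0↦6, 1↦4, 2↦6, 3↦3, 4↦0, 5↦2, 6↦0]  zeros at y ∈ {4, 6}
  x = 3: [0↦2, 1↦2, 2↦2, 3↦0, 4↦1, 5↦3, 6↦4]  zeros at y ∈ {3}
  x = 4: [0↦0, 1↦5, 2↦6, 3↦1, 4↦2, 5↦0, 6↦0]  zeros at y ∈ {0, 5, 6}
  x = 5: [0↦0, 1↦6, 2↦4, 3↦6, 4↦3, 5↦0, 6↦2]  zeros at y ∈ {0, 5}
  x = 6: [0↦2, 1↦5, 2↦3, 3↦1, 4↦4, 5↦3, 6↦3]  zeros at y ∈ ∅
Collecting zeros: affine points = {(0, 3), (2, 4), (2, 6), (3, 3), (4, 0), (4, 5), (4, 6), (5, 0), (5, 5)}.
Total count |C(F_7)_aff| = 9.


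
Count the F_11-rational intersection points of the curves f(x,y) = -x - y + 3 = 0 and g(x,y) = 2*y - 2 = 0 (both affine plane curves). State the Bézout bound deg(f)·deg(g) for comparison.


Common zeros: {(2, 1)}; count = 1; Bézout bound = 1.

deg(f) = 1, deg(g) = 1, so Bézout bound = 1.
Scan x ∈ F_11. For each x, list the y ∈ F_11 with f(x, y) ≡ 0 and those with g(x, y) ≡ 0 (mod 11); the common zeros in that column are the intersection.
  x = 0: f ≡ 0 at y ∈ {3}; g ≡ 0 at y ∈ {1}; common: ∅.
  x = 1: f ≡ 0 at y ∈ {2}; g ≡ 0 at y ∈ {1}; common: ∅.
  x = 2: f ≡ 0 at y ∈ {1}; g ≡ 0 at y ∈ {1}; common: {1}.
  x = 3: f ≡ 0 at y ∈ {0}; g ≡ 0 at y ∈ {1}; common: ∅.
  x = 4: f ≡ 0 at y ∈ {10}; g ≡ 0 at y ∈ {1}; common: ∅.
  x = 5: f ≡ 0 at y ∈ {9}; g ≡ 0 at y ∈ {1}; common: ∅.
  x = 6: f ≡ 0 at y ∈ {8}; g ≡ 0 at y ∈ {1}; common: ∅.
  x = 7: f ≡ 0 at y ∈ {7}; g ≡ 0 at y ∈ {1}; common: ∅.
  x = 8: f ≡ 0 at y ∈ {6}; g ≡ 0 at y ∈ {1}; common: ∅.
  x = 9: f ≡ 0 at y ∈ {5}; g ≡ 0 at y ∈ {1}; common: ∅.
  x = 10: f ≡ 0 at y ∈ {4}; g ≡ 0 at y ∈ {1}; common: ∅.
Collecting: common zeros = {(2, 1)}, so the count is 1.
Comparison with the Bézout bound: 1 ≤ 1 = deg(f)·deg(g), as expected for curves with no common component (the bound is attained).


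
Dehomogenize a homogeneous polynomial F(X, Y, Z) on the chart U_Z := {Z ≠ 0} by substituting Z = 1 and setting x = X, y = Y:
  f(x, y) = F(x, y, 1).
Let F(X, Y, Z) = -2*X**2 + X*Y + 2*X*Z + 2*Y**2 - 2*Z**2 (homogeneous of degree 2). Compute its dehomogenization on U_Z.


f(x, y) = -2*x**2 + x*y + 2*x + 2*y**2 - 2

On U_Z we set Z = 1. Each monomial c·X^i·Y^j·Z^k in F becomes c·x^i·y^j·1^k = c·x^i·y^j.
Substituting Z = 1: F(X, Y, 1) = -2*x**2 + x*y + 2*x + 2*y**2 - 2.
Note: deg(f) ≤ deg(F) = 2; strict inequality happens when F is divisible by Z (lost terms).


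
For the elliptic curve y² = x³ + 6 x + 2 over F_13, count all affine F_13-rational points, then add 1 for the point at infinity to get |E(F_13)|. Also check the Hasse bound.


Affine points = {(1, 3), (1, 10), (2, 3), (2, 10), (4, 5), (4, 8), (5, 1), (5, 12), (7, 6), (7, 7), (8, 4), (8, 9), (10, 3), (10, 10)}; affine count = 14; |E(F_13)| = 15.

Discriminant check: Δ ∝ 4a³ + 27b² = 4·6³ + 27·2² = 4·216 + 27·4 ≡ 10 (mod 13). Nonzero ⇒ E is nonsingular.
For each x ∈ F_13, compute rhs = x³ + 6·x + 2 mod 13, then count y ∈ F_13 with y² ≡ rhs.
  x = 0: rhs = 2, matching y values: none (0 points).
  x = 1: rhs = 9, matching y values: 3, 10 (2 points).
  x = 2: rhs = 9, matching y values: 3, 10 (2 points).
  x = 3: rhs = 8, matching y values: none (0 points).
  x = 4: rhs = 12, matching y values: 5, 8 (2 points).
  x = 5: rhs = 1, matching y values: 1, 12 (2 points).
  x = 6: rhs = 7, matching y values: none (0 points).
  x = 7: rhs = 10, matching y values: 6, 7 (2 points).
  x = 8: rhs = 3, matching y values: 4, 9 (2 points).
  x = 9: rhs = 5, matching y values: none (0 points).
  x = 10: rhs = 9, matching y values: 3, 10 (2 points).
  x = 11: rhs = 8, matching y values: none (0 points).
  x = 12: rhs = 8, matching y values: none (0 points).
Total affine count: 14.
Full point count |E(F_13)| = 14 + 1 = 15.
Hasse bound: |15 − (13+1)| = |1| = 1 ≤ 2√13 ≈ 7.2111 ✓.


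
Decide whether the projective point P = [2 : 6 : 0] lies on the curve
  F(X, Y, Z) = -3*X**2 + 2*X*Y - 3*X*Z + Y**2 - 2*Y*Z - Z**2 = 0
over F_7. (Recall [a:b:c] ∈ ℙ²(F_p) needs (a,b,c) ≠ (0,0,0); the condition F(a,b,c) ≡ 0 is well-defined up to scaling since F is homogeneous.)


F(2,6,0) ≡ 6 (mod 7); P is NOT on the curve.

Evaluate F(2, 6, 0) term-by-term (mod 7).
  -3*X**2 ↦ -3·4·1·1 = -12
  2*X*Y ↦ 2·2·6·1 = 24
  -3*X*Z ↦ -3·2·1·0 = 0
  Y**2 ↦ 1·1·36·1 = 36
  -2*Y*Z ↦ -2·1·6·0 = 0
  -Z**2 ↦ -1·1·1·0 = 0
Sum: F(2, 6, 0) = (-12) + (24) + (0) + (36) + (0) + (0) = 48.
Reducing mod 7: 48 ≡ 6 (mod 7).
Since F(a, b, c) ≡ 6 ≠ 0 (mod 7), P does NOT lie on the curve.


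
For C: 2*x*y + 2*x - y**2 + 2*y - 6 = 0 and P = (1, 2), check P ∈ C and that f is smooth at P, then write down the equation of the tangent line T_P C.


Tangent line at P: 6*x - 6 = 0.

Step 1: f(1, 2) = 0, so P lies on C.
Step 2: partial derivatives
  f_x(x, y) = 2*y + 2, f_y(x, y) = 2*x - 2*y + 2.
  f_x(P) = 6, f_y(P) = 0 (gradient nonzero, so P is smooth).
Step 3: tangent line at P: 6·(x − 1) + 0·(y − 2) = 0.
Expanding: 6*x - 6 = 0.


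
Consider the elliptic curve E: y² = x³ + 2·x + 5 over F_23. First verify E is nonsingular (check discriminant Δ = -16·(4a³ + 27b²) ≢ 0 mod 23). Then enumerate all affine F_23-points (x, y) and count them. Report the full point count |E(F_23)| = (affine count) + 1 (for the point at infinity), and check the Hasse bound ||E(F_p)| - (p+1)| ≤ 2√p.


Affine points = {(1, 10), (1, 13), (4, 10), (4, 13), (5, 5), (5, 18), (6, 7), (6, 16), (8, 2), (8, 21), (9, 4), (9, 19), (10, 6), (10, 17), (11, 1), (11, 22), (12, 3), (12, 20), (15, 11), (15, 12), (16, 4), (16, 19), (18, 10), (18, 13), (19, 5), (19, 18), (20, 8), (20, 15), (21, 4), (21, 19), (22, 5), (22, 18)}; affine count = 32; |E(F_23)| = 33.

Discriminant check: Δ ∝ 4a³ + 27b² = 4·2³ + 27·5² = 4·8 + 27·25 ≡ 17 (mod 23). Nonzero ⇒ E is nonsingular.
For each x ∈ F_23, compute rhs = x³ + 2·x + 5 mod 23, then count y ∈ F_23 with y² ≡ rhs.
  x = 0: rhs = 5, matching y values: none (0 points).
  x = 1: rhs = 8, matching y values: 10, 13 (2 points).
  x = 2: rhs = 17, matching y values: none (0 points).
  x = 3: rhs = 15, matching y values: none (0 points).
  x = 4: rhs = 8, matching y values: 10, 13 (2 points).
  x = 5: rhs = 2, matching y values: 5, 18 (2 points).
  x = 6: rhs = 3, matching y values: 7, 16 (2 points).
  x = 7: rhs = 17, matching y values: none (0 points).
  x = 8: rhs = 4, matching y values: 2, 21 (2 points).
  x = 9: rhs = 16, matching y values: 4, 19 (2 points).
  x = 10: rhs = 13, matching y values: 6, 17 (2 points).
  x = 11: rhs = 1, matching y values: 1, 22 (2 points).
  x = 12: rhs = 9, matching y values: 3, 20 (2 points).
  x = 13: rhs = 20, matching y values: none (0 points).
  x = 14: rhs = 17, matching y values: none (0 points).
  x = 15: rhs = 6, matching y values: 11, 12 (2 points).
  x = 16: rhs = 16, matching y values: 4, 19 (2 points).
  x = 17: rhs = 7, matching y values: none (0 points).
  x = 18: rhs = 8, matching y values: 10, 13 (2 points).
  x = 19: rhs = 2, matching y values: 5, 18 (2 points).
  x = 20: rhs = 18, matching y values: 8, 15 (2 points).
  x = 21: rhs = 16, matching y values: 4, 19 (2 points).
  x = 22: rhs = 2, matching y values: 5, 18 (2 points).
Total affine count: 32.
Full point count |E(F_23)| = 32 + 1 = 33.
Hasse bound: |33 − (23+1)| = |9| = 9 ≤ 2√23 ≈ 9.5917 ✓.


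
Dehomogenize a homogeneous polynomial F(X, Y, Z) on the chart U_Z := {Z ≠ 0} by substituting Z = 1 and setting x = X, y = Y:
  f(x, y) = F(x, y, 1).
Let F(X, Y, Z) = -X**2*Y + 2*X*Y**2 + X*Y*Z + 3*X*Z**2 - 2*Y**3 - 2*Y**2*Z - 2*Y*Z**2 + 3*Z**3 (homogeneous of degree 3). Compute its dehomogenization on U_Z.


f(x, y) = -x**2*y + 2*x*y**2 + x*y + 3*x - 2*y**3 - 2*y**2 - 2*y + 3

On U_Z we set Z = 1. Each monomial c·X^i·Y^j·Z^k in F becomes c·x^i·y^j·1^k = c·x^i·y^j.
Substituting Z = 1: F(X, Y, 1) = -x**2*y + 2*x*y**2 + x*y + 3*x - 2*y**3 - 2*y**2 - 2*y + 3.
Note: deg(f) ≤ deg(F) = 3; strict inequality happens when F is divisible by Z (lost terms).


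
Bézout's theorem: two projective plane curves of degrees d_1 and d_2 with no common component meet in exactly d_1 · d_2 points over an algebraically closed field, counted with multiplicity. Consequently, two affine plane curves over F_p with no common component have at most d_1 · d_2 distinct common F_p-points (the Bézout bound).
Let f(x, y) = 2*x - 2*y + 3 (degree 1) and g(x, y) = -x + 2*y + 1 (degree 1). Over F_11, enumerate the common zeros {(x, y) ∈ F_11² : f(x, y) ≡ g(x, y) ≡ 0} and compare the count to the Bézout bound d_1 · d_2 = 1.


Common zeros: {(7, 3)}; count = 1; Bézout bound = 1.

deg(f) = 1, deg(g) = 1, so Bézout bound = 1.
Scan x ∈ F_11. For each x, list the y ∈ F_11 with f(x, y) ≡ 0 and those with g(x, y) ≡ 0 (mod 11); the common zeros in that column are the intersection.
  x = 0: f ≡ 0 at y ∈ {7}; g ≡ 0 at y ∈ {5}; common: ∅.
  x = 1: f ≡ 0 at y ∈ {8}; g ≡ 0 at y ∈ {0}; common: ∅.
  x = 2: f ≡ 0 at y ∈ {9}; g ≡ 0 at y ∈ {6}; common: ∅.
  x = 3: f ≡ 0 at y ∈ {10}; g ≡ 0 at y ∈ {1}; common: ∅.
  x = 4: f ≡ 0 at y ∈ {0}; g ≡ 0 at y ∈ {7}; common: ∅.
  x = 5: f ≡ 0 at y ∈ {1}; g ≡ 0 at y ∈ {2}; common: ∅.
  x = 6: f ≡ 0 at y ∈ {2}; g ≡ 0 at y ∈ {8}; common: ∅.
  x = 7: f ≡ 0 at y ∈ {3}; g ≡ 0 at y ∈ {3}; common: {3}.
  x = 8: f ≡ 0 at y ∈ {4}; g ≡ 0 at y ∈ {9}; common: ∅.
  x = 9: f ≡ 0 at y ∈ {5}; g ≡ 0 at y ∈ {4}; common: ∅.
  x = 10: f ≡ 0 at y ∈ {6}; g ≡ 0 at y ∈ {10}; common: ∅.
Collecting: common zeros = {(7, 3)}, so the count is 1.
Comparison with the Bézout bound: 1 ≤ 1 = deg(f)·deg(g), as expected for curves with no common component (the bound is attained).


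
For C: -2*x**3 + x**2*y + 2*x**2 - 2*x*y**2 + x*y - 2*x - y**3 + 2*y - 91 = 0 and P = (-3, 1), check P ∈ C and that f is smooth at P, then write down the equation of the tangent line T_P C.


Tangent line at P: -75*x + 17*y - 242 = 0.

Step 1: f(-3, 1) = 0, so P lies on C.
Step 2: partial derivatives
  f_x(x, y) = -6*x**2 + 2*x*y + 4*x - 2*y**2 + y - 2, f_y(x, y) = x**2 - 4*x*y + x - 3*y**2 + 2.
  f_x(P) = -75, f_y(P) = 17 (gradient nonzero, so P is smooth).
Step 3: tangent line at P: -75·(x − -3) + 17·(y − 1) = 0.
Expanding: -75*x + 17*y - 242 = 0.


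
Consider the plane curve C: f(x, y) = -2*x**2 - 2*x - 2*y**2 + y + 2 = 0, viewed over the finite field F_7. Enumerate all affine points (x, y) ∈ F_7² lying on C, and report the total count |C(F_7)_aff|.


Affine F_7-points: {(3, 2)}; count = 1.

For each of the 49 pairs (x, y) ∈ F_7², evaluate f(x, y) mod 7. Record the zeros.
  x = 0: [0↦2, 1↦1, 2↦3, 3↦1, 4↦2, 5↦6, 6↦6]  zeros at y ∈ ∅
  x = 1: [0↦5, 1↦4, 2↦6, 3↦4, 4↦5, 5↦2, 6↦2]  zeros at y ∈ ∅
  x = 2: [0↦4, 1↦3, 2↦5, 3↦3, 4↦4, 5↦1, 6↦1]  zeros at y ∈ ∅
  x = 3: [0↦6, 1↦5, 2↦0, 3↦5, 4↦6, 5↦3, 6↦3]  zeros at y ∈ {2}
  x = 4: [0↦4, 1↦3, 2↦5, 3↦3, 4↦4, 5↦1, 6↦1]  zeros at y ∈ ∅
  x = 5: [0↦5, 1↦4, 2↦6, 3↦4, 4↦5, 5↦2, 6↦2]  zeros at y ∈ ∅
  x = 6: [0↦2, 1↦1, 2↦3, 3↦1, 4↦2, 5↦6, 6↦6]  zeros at y ∈ ∅
Collecting zeros: affine points = {(3, 2)}.
Total count |C(F_7)_aff| = 1.


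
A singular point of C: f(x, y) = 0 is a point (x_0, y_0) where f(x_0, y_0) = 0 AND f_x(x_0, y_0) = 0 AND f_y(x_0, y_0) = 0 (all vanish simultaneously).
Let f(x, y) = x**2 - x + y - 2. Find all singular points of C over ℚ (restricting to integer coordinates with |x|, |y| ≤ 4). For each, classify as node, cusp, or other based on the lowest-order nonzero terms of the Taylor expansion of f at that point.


No singular points in the scanned grid; C is smooth there.

Compute partial derivatives:
  f_x = 2*x - 1.
  f_y = 1.
f_y = 1 is a nonzero constant, so f_y never vanishes: no point (x, y) can satisfy f = f_x = f_y = 0. In particular no (x, y) ∈ {−4, ..., 4}² is singular; the curve is smooth.


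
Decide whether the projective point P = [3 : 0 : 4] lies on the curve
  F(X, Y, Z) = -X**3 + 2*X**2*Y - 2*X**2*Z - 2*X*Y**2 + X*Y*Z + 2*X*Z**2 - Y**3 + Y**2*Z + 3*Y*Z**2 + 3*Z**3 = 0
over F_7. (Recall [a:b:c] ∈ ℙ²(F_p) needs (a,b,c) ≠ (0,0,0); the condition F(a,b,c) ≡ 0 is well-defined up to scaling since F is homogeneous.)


F(3,0,4) ≡ 0 (mod 7); P is on the curve.

Evaluate F(3, 0, 4) term-by-term (mod 7).
  -X**3 ↦ -1·27·1·1 = -27
  2*X**2*Y ↦ 2·9·0·1 = 0
  -2*X**2*Z ↦ -2·9·1·4 = -72
  -2*X*Y**2 ↦ -2·3·0·1 = 0
  X*Y*Z ↦ 1·3·0·4 = 0
  2*X*Z**2 ↦ 2·3·1·16 = 96
  -Y**3 ↦ -1·1·0·1 = 0
  Y**2*Z ↦ 1·1·0·4 = 0
  3*Y*Z**2 ↦ 3·1·0·16 = 0
  3*Z**3 ↦ 3·1·1·64 = 192
Sum: F(3, 0, 4) = (-27) + (0) + (-72) + (0) + (0) + (96) + (0) + (0) + (0) + (192) = 189.
Reducing mod 7: 189 ≡ 0 (mod 7).
Since F(a, b, c) ≡ 0 (mod 7), P lies on the curve.


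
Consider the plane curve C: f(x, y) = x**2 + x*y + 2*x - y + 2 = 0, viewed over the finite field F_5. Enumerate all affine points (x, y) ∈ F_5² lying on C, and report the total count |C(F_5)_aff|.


Affine F_5-points: {(0, 2), (1, 0), (1, 1), (1, 2), (1, 3), (1, 4), (2, 0), (3, 4), (4, 3)}; count = 9.

For each of the 25 pairs (x, y) ∈ F_5², evaluate f(x, y) mod 5. Record the zeros.
  x = 0: [0↦2, 1↦1, 2↦0, 3↦4, 4↦3]  zeros at y ∈ {2}
  x = 1: [0↦0, 1↦0, 2↦0, 3↦0, 4↦0]  zeros at y ∈ {0, 1, 2, 3, 4}
  x = 2: [0↦0, 1↦1, 2↦2, 3↦3, 4↦4]  zeros at y ∈ {0}
  x = 3: [0↦2, 1↦4, 2↦1, 3↦3, 4↦0]  zeros at y ∈ {4}
  x = 4: [0↦1, 1↦4, 2↦2, 3↦0, 4↦3]  zeros at y ∈ {3}
Collecting zeros: affine points = {(0, 2), (1, 0), (1, 1), (1, 2), (1, 3), (1, 4), (2, 0), (3, 4), (4, 3)}.
Total count |C(F_5)_aff| = 9.


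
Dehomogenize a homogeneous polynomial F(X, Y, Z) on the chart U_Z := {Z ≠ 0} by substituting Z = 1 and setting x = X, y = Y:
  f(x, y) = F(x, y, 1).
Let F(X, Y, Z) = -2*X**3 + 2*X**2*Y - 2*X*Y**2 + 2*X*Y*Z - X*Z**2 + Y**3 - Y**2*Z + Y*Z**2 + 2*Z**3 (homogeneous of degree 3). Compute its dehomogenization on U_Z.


f(x, y) = -2*x**3 + 2*x**2*y - 2*x*y**2 + 2*x*y - x + y**3 - y**2 + y + 2

On U_Z we set Z = 1. Each monomial c·X^i·Y^j·Z^k in F becomes c·x^i·y^j·1^k = c·x^i·y^j.
Substituting Z = 1: F(X, Y, 1) = -2*x**3 + 2*x**2*y - 2*x*y**2 + 2*x*y - x + y**3 - y**2 + y + 2.
Note: deg(f) ≤ deg(F) = 3; strict inequality happens when F is divisible by Z (lost terms).


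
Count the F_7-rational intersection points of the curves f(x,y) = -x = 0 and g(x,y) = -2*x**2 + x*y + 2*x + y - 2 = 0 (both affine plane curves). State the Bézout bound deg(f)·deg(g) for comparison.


Common zeros: {(0, 2)}; count = 1; Bézout bound = 2.

deg(f) = 1, deg(g) = 2, so Bézout bound = 2.
Scan x ∈ F_7. For each x, list the y ∈ F_7 with f(x, y) ≡ 0 and those with g(x, y) ≡ 0 (mod 7); the common zeros in that column are the intersection.
  x = 0: f ≡ 0 at y ∈ {0, 1, 2, 3, 4, 5, 6}; g ≡ 0 at y ∈ {2}; common: {2}.
  x = 1: f ≡ 0 at y ∈ ∅; g ≡ 0 at y ∈ {1}; common: ∅.
  x = 2: f ≡ 0 at y ∈ ∅; g ≡ 0 at y ∈ {2}; common: ∅.
  x = 3: f ≡ 0 at y ∈ ∅; g ≡ 0 at y ∈ {0}; common: ∅.
  x = 4: f ≡ 0 at y ∈ ∅; g ≡ 0 at y ∈ {1}; common: ∅.
  x = 5: f ≡ 0 at y ∈ ∅; g ≡ 0 at y ∈ {0}; common: ∅.
  x = 6: f ≡ 0 at y ∈ ∅; g ≡ 0 at y ∈ ∅; common: ∅.
Collecting: common zeros = {(0, 2)}, so the count is 1.
Comparison with the Bézout bound: 1 ≤ 2 = deg(f)·deg(g), as expected for curves with no common component (the affine F_7-count falls short of the bound because intersections may lie at infinity, over extension fields, or carry multiplicity).


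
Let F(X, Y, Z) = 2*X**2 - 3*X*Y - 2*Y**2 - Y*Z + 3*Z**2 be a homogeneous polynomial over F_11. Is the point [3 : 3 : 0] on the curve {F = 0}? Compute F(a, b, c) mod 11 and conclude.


F(3,3,0) ≡ 6 (mod 11); P is NOT on the curve.

Evaluate F(3, 3, 0) term-by-term (mod 11).
  2*X**2 ↦ 2·9·1·1 = 18
  -3*X*Y ↦ -3·3·3·1 = -27
  -2*Y**2 ↦ -2·1·9·1 = -18
  -Y*Z ↦ -1·1·3·0 = 0
  3*Z**2 ↦ 3·1·1·0 = 0
Sum: F(3, 3, 0) = (18) + (-27) + (-18) + (0) + (0) = -27.
Reducing mod 11: -27 ≡ 6 (mod 11).
Since F(a, b, c) ≡ 6 ≠ 0 (mod 11), P does NOT lie on the curve.


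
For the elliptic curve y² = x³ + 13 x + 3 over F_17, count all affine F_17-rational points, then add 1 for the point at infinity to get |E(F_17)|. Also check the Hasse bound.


Affine points = {(1, 0), (3, 1), (3, 16), (4, 0), (6, 5), (6, 12), (9, 4), (9, 13), (11, 7), (11, 10), (12, 0)}; affine count = 11; |E(F_17)| = 12.

Discriminant check: Δ ∝ 4a³ + 27b² = 4·13³ + 27·3² = 4·2197 + 27·9 ≡ 4 (mod 17). Nonzero ⇒ E is nonsingular.
For each x ∈ F_17, compute rhs = x³ + 13·x + 3 mod 17, then count y ∈ F_17 with y² ≡ rhs.
  x = 0: rhs = 3, matching y values: none (0 points).
  x = 1: rhs = 0, matching y values: 0 (1 points).
  x = 2: rhs = 3, matching y values: none (0 points).
  x = 3: rhs = 1, matching y values: 1, 16 (2 points).
  x = 4: rhs = 0, matching y values: 0 (1 points).
  x = 5: rhs = 6, matching y values: none (0 points).
  x = 6: rhs = 8, matching y values: 5, 12 (2 points).
  x = 7: rhs = 12, matching y values: none (0 points).
  x = 8: rhs = 7, matching y values: none (0 points).
  x = 9: rhs = 16, matching y values: 4, 13 (2 points).
  x = 10: rhs = 11, matching y values: none (0 points).
  x = 11: rhs = 15, matching y values: 7, 10 (2 points).
  x = 12: rhs = 0, matching y values: 0 (1 points).
  x = 13: rhs = 6, matching y values: none (0 points).
  x = 14: rhs = 5, matching y values: none (0 points).
  x = 15: rhs = 3, matching y values: none (0 points).
  x = 16: rhs = 6, matching y values: none (0 points).
Total affine count: 11.
Full point count |E(F_17)| = 11 + 1 = 12.
Hasse bound: |12 − (17+1)| = |-6| = 6 ≤ 2√17 ≈ 8.2462 ✓.


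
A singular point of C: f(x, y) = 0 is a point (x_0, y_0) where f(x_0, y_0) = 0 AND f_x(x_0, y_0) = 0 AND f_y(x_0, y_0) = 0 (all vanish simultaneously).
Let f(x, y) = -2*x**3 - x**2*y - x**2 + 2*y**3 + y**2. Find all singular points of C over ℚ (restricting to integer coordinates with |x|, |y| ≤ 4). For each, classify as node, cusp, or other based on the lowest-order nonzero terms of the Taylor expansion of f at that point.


Singular points: {(0, 0)}; classification: node.

Compute partial derivatives:
  f_x = -6*x**2 - 2*x*y - 2*x.
  f_y = -x**2 + 6*y**2 + 2*y.
Scan x_0 ∈ {−4, ..., 4}. For each x_0, f_y(x_0, y) is a polynomial in y; find its integer roots y ∈ {−4, ..., 4}, then test f_x and f at those candidates.
  x = -4: f_y(-4, y) = 6*y**2 + 2*y - 16; no integer root y with |y| ≤ 4.
  x = -3: f_y(-3, y) = 6*y**2 + 2*y - 9; no integer root y with |y| ≤ 4.
  x = -2: f_y(-2, y) = 6*y**2 + 2*y - 4; vanishes at y ∈ {-1}. (-2, -1): f_x = -24 ≠ 0.
  x = -1: f_y(-1, y) = 6*y**2 + 2*y - 1; no integer root y with |y| ≤ 4.
  x = 0: f_y(0, y) = 6*y**2 + 2*y; vanishes at y ∈ {0}. (0, 0): f_x = 0, f = 0 — SINGULAR.
  x = 1: f_y(1, y) = 6*y**2 + 2*y - 1; no integer root y with |y| ≤ 4.
  x = 2: f_y(2, y) = 6*y**2 + 2*y - 4; vanishes at y ∈ {-1}. (2, -1): f_x = -24 ≠ 0.
  x = 3: f_y(3, y) = 6*y**2 + 2*y - 9; no integer root y with |y| ≤ 4.
  x = 4: f_y(4, y) = 6*y**2 + 2*y - 16; no integer root y with |y| ≤ 4.
Only singular point on the grid: (0, 0).
Classify: substitute x = 0 + u, y = 0 + v and expand: f = -2*u**3 - u**2*v - u**2 + 2*v**3 + v**2.
No constant or linear terms (consistent with a singular point). Quadratic part: -u**2 + v**2. Cubic part: -2*u**3 - u**2*v + 2*v**3.
The quadratic part v**2 - u**2 = (v − u)(v + u) splits into two distinct linear factors, so there are two distinct tangent lines y − 0 = ±(x − 0) — this is a node (ordinary double point).
Classification: node.


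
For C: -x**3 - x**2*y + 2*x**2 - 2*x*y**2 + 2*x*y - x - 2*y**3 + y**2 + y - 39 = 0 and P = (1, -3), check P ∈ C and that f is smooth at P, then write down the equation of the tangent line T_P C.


Tangent line at P: -18*x - 46*y - 120 = 0.

Step 1: f(1, -3) = 0, so P lies on C.
Step 2: partial derivatives
  f_x(x, y) = -3*x**2 - 2*x*y + 4*x - 2*y**2 + 2*y - 1, f_y(x, y) = -x**2 - 4*x*y + 2*x - 6*y**2 + 2*y + 1.
  f_x(P) = -18, f_y(P) = -46 (gradient nonzero, so P is smooth).
Step 3: tangent line at P: -18·(x − 1) + -46·(y − -3) = 0.
Expanding: -18*x - 46*y - 120 = 0.


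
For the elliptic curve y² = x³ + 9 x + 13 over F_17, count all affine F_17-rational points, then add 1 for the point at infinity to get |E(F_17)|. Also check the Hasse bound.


Affine points = {(0, 8), (0, 9), (3, 4), (3, 13), (5, 8), (5, 9), (8, 6), (8, 11), (10, 7), (10, 10), (11, 7), (11, 10), (12, 8), (12, 9), (13, 7), (13, 10), (15, 2), (15, 15)}; affine count = 18; |E(F_17)| = 19.

Discriminant check: Δ ∝ 4a³ + 27b² = 4·9³ + 27·13² = 4·729 + 27·169 ≡ 16 (mod 17). Nonzero ⇒ E is nonsingular.
For each x ∈ F_17, compute rhs = x³ + 9·x + 13 mod 17, then count y ∈ F_17 with y² ≡ rhs.
  x = 0: rhs = 13, matching y values: 8, 9 (2 points).
  x = 1: rhs = 6, matching y values: none (0 points).
  x = 2: rhs = 5, matching y values: none (0 points).
  x = 3: rhs = 16, matching y values: 4, 13 (2 points).
  x = 4: rhs = 11, matching y values: none (0 points).
  x = 5: rhs = 13, matching y values: 8, 9 (2 points).
  x = 6: rhs = 11, matching y values: none (0 points).
  x = 7: rhs = 11, matching y values: none (0 points).
  x = 8: rhs = 2, matching y values: 6, 11 (2 points).
  x = 9: rhs = 7, matching y values: none (0 points).
  x = 10: rhs = 15, matching y values: 7, 10 (2 points).
  x = 11: rhs = 15, matching y values: 7, 10 (2 points).
  x = 12: rhs = 13, matching y values: 8, 9 (2 points).
  x = 13: rhs = 15, matching y values: 7, 10 (2 points).
  x = 14: rhs = 10, matching y values: none (0 points).
  x = 15: rhs = 4, matching y values: 2, 15 (2 points).
  x = 16: rhs = 3, matching y values: none (0 points).
Total affine count: 18.
Full point count |E(F_17)| = 18 + 1 = 19.
Hasse bound: |19 − (17+1)| = |1| = 1 ≤ 2√17 ≈ 8.2462 ✓.


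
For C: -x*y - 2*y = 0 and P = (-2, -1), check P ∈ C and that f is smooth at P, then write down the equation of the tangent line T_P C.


Tangent line at P: x + 2 = 0.

Step 1: f(-2, -1) = 0, so P lies on C.
Step 2: partial derivatives
  f_x(x, y) = -y, f_y(x, y) = -x - 2.
  f_x(P) = 1, f_y(P) = 0 (gradient nonzero, so P is smooth).
Step 3: tangent line at P: 1·(x − -2) + 0·(y − -1) = 0.
Expanding: x + 2 = 0.


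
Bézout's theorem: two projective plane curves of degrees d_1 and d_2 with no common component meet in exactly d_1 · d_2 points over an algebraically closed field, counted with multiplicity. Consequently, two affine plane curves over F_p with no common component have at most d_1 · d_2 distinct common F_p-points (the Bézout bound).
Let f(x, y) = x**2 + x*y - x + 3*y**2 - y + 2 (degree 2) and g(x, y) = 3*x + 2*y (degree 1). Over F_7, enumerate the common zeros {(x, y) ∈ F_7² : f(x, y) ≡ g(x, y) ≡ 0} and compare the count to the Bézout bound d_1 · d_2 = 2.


Common zeros: {(1, 2), (2, 4)}; count = 2; Bézout bound = 2.

deg(f) = 2, deg(g) = 1, so Bézout bound = 2.
Scan x ∈ F_7. For each x, list the y ∈ F_7 with f(x, y) ≡ 0 and those with g(x, y) ≡ 0 (mod 7); the common zeros in that column are the intersection.
  x = 0: f ≡ 0 at y ∈ ∅; g ≡ 0 at y ∈ {0}; common: ∅.
  x = 1: f ≡ 0 at y ∈ {2, 5}; g ≡ 0 at y ∈ {2}; common: {2}.
  x = 2: f ≡ 0 at y ∈ {4, 5}; g ≡ 0 at y ∈ {4}; common: {4}.
  x = 3: f ≡ 0 at y ∈ ∅; g ≡ 0 at y ∈ {6}; common: ∅.
  x = 4: f ≡ 0 at y ∈ {0, 6}; g ≡ 0 at y ∈ {1}; common: ∅.
  x = 5: f ≡ 0 at y ∈ {2, 6}; g ≡ 0 at y ∈ {3}; common: ∅.
  x = 6: f ≡ 0 at y ∈ ∅; g ≡ 0 at y ∈ {5}; common: ∅.
Collecting: common zeros = {(1, 2), (2, 4)}, so the count is 2.
Comparison with the Bézout bound: 2 ≤ 2 = deg(f)·deg(g), as expected for curves with no common component (the bound is attained).


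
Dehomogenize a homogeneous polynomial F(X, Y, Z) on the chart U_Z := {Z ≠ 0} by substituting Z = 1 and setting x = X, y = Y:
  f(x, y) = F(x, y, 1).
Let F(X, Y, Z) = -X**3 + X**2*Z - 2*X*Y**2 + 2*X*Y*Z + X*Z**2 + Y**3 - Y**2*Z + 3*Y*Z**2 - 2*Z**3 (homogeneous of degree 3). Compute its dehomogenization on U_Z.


f(x, y) = -x**3 + x**2 - 2*x*y**2 + 2*x*y + x + y**3 - y**2 + 3*y - 2

On U_Z we set Z = 1. Each monomial c·X^i·Y^j·Z^k in F becomes c·x^i·y^j·1^k = c·x^i·y^j.
Substituting Z = 1: F(X, Y, 1) = -x**3 + x**2 - 2*x*y**2 + 2*x*y + x + y**3 - y**2 + 3*y - 2.
Note: deg(f) ≤ deg(F) = 3; strict inequality happens when F is divisible by Z (lost terms).


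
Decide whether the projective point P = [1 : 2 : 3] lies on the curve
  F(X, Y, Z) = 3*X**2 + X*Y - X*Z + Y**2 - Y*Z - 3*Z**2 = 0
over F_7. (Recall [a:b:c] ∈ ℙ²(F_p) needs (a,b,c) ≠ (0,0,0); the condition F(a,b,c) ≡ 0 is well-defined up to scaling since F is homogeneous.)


F(1,2,3) ≡ 1 (mod 7); P is NOT on the curve.

Evaluate F(1, 2, 3) term-by-term (mod 7).
  3*X**2 ↦ 3·1·1·1 = 3
  X*Y ↦ 1·1·2·1 = 2
  -X*Z ↦ -1·1·1·3 = -3
  Y**2 ↦ 1·1·4·1 = 4
  -Y*Z ↦ -1·1·2·3 = -6
  -3*Z**2 ↦ -3·1·1·9 = -27
Sum: F(1, 2, 3) = (3) + (2) + (-3) + (4) + (-6) + (-27) = -27.
Reducing mod 7: -27 ≡ 1 (mod 7).
Since F(a, b, c) ≡ 1 ≠ 0 (mod 7), P does NOT lie on the curve.


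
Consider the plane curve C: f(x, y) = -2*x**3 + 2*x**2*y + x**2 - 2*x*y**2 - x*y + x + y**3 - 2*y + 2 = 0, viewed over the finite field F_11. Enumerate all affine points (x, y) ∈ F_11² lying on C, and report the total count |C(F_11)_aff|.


Affine F_11-points: {(1, 1), (1, 2), (1, 10), (2, 6), (3, 5), (4, 4), (4, 6), (4, 9), (5, 9), (6, 6), (6, 8), (6, 9), (8, 1), (8, 2), (9, 1), (10, 2)}; count = 16.

For each of the 121 pairs (x, y) ∈ F_11², evaluate f(x, y) mod 11. Record the zeros.
  x = 0: [0↦2, 1↦1, 2↦6, 3↦1, 4↦3, 5↦7, 6↦8, 7↦1, 8↦3, 9↦9, 10↦3]  zeros at y ∈ ∅
  x = 1: [0↦2, 1↦0, 2↦0, 3↦8, 4↦8, 5↦6, 6↦8, 7↦9, 8↦4, 9↦10, 10↦0]  zeros at y ∈ {1, 2, 10}
  x = 2: [0↦3, 1↦4, 2↦3, 3↦6, 4↦8, 5↦4, 6↦0, 7↦2, 8↦5, 9↦4, 10↦5]  zeros at y ∈ {6}
  x = 3: [0↦4, 1↦1, 2↦3, 3↦5, 4↦2, 5↦0, 6↦5, 7↦1, 8↦5, 9↦1, 10↦6]  zeros at y ∈ {5}
  x = 4: [0↦4, 1↦1, 2↦10, 3↦4, 4↦0, 5↦4, 6↦0, 7↦5, 8↦3, 9↦0, 10↦2]  zeros at y ∈ {4, 6, 9}
  x = 5: [0↦2, 1↦3, 2↦1, 3↦2, 4↦1, 5↦4, 6↦6, 7↦2, 8↦9, 9↦0, 10↦3]  zeros at y ∈ {9}
  x = 6: [0↦8, 1↦6, 2↦8, 3↦9, 4↦4, 5↦10, 6↦0, 7↦2, 8↦0, 9↦0, 10↦8]  zeros at y ∈ {6, 8, 9}
  x = 7: [0↦10, 1↦9, 2↦8, 3↦2, 4↦8, 5↦10, 6↦3, 7↦4, 8↦8, 9↦10, 10↦5]  zeros at y ∈ ∅
  x = 8: [0↦7, 1↦0, 2↦0, 3↦2, 4↦1, 5↦3, 6↦3, 7↦7, 8↦10, 9↦7, 10↦4]  zeros at y ∈ {1, 2}
  x = 9: [0↦9, 1↦0, 2↦5, 3↦8, 4↦4, 5↦10, 6↦10, 7↦10, 8↦5, 9↦1, 10↦4]  zeros at y ∈ {1}
  x = 10: [0↦4, 1↦8, 2↦0, 3↦8, 4↦5, 5↦8, 6↦1, 7↦1, 8↦3, 9↦2, 10↦4]  zeros at y ∈ {2}
Collecting zeros: affine points = {(1, 1), (1, 2), (1, 10), (2, 6), (3, 5), (4, 4), (4, 6), (4, 9), (5, 9), (6, 6), (6, 8), (6, 9), (8, 1), (8, 2), (9, 1), (10, 2)}.
Total count |C(F_11)_aff| = 16.


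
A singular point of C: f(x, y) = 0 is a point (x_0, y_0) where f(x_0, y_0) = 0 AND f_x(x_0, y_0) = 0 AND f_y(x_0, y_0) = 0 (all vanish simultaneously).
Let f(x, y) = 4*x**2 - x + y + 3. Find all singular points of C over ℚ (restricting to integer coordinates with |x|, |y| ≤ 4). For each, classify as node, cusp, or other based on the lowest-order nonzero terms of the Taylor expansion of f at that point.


No singular points in the scanned grid; C is smooth there.

Compute partial derivatives:
  f_x = 8*x - 1.
  f_y = 1.
f_y = 1 is a nonzero constant, so f_y never vanishes: no point (x, y) can satisfy f = f_x = f_y = 0. In particular no (x, y) ∈ {−4, ..., 4}² is singular; the curve is smooth.


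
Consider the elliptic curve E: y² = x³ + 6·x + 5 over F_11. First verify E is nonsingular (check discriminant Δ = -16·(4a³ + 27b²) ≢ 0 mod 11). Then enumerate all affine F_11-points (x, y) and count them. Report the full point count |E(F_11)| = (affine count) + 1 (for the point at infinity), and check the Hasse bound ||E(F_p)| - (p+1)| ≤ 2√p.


Affine points = {(0, 4), (0, 7), (1, 1), (1, 10), (2, 5), (2, 6), (4, 4), (4, 7), (6, 2), (6, 9), (7, 4), (7, 7), (8, 2), (8, 9), (10, 3), (10, 8)}; affine count = 16; |E(F_11)| = 17.

Discriminant check: Δ ∝ 4a³ + 27b² = 4·6³ + 27·5² = 4·216 + 27·25 ≡ 10 (mod 11). Nonzero ⇒ E is nonsingular.
For each x ∈ F_11, compute rhs = x³ + 6·x + 5 mod 11, then count y ∈ F_11 with y² ≡ rhs.
  x = 0: rhs = 5, matching y values: 4, 7 (2 points).
  x = 1: rhs = 1, matching y values: 1, 10 (2 points).
  x = 2: rhs = 3, matching y values: 5, 6 (2 points).
  x = 3: rhs = 6, matching y values: none (0 points).
  x = 4: rhs = 5, matching y values: 4, 7 (2 points).
  x = 5: rhs = 6, matching y values: none (0 points).
  x = 6: rhs = 4, matching y values: 2, 9 (2 points).
  x = 7: rhs = 5, matching y values: 4, 7 (2 points).
  x = 8: rhs = 4, matching y values: 2, 9 (2 points).
  x = 9: rhs = 7, matching y values: none (0 points).
  x = 10: rhs = 9, matching y values: 3, 8 (2 points).
Total affine count: 16.
Full point count |E(F_11)| = 16 + 1 = 17.
Hasse bound: |17 − (11+1)| = |5| = 5 ≤ 2√11 ≈ 6.6332 ✓.


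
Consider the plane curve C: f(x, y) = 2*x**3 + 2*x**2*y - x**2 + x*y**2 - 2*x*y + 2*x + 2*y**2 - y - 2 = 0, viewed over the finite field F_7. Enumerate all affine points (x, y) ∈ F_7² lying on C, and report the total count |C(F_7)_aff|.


Affine F_7-points: {(2, 0), (2, 1), (3, 0), (3, 2), (4, 1), (5, 3), (6, 0), (6, 4)}; count = 8.

For each of the 49 pairs (x, y) ∈ F_7², evaluate f(x, y) mod 7. Record the zeros.
  x = 0: [0↦5, 1↦6, 2↦4, 3↦6, 4↦5, 5↦1, 6↦1]  zeros at y ∈ ∅
  x = 1: [0↦1, 1↦3, 2↦4, 3↦4, 4↦3, 5↦1, 6↦5]  zeros at y ∈ ∅
  x = 2: [0↦0, 1↦0, 2↦1, 3↦3, 4↦6, 5↦3, 6↦1]  zeros at y ∈ {0, 1}
  x = 3: [0↦0, 1↦2, 2↦0, 3↦1, 4↦5, 5↦5, 6↦1]  zeros at y ∈ {0, 2}
  x = 4: [0↦6, 1↦0, 2↦6, 3↦3, 4↦5, 5↦5, 6↦3]  zeros at y ∈ {1}
  x = 5: [0↦2, 1↦6, 2↦3, 3↦0, 4↦4, 5↦1, 6↦5]  zeros at y ∈ {3}
  x = 6: [0↦0, 1↦4, 2↦3, 3↦4, 4↦0, 5↦5, 6↦5]  zeros at y ∈ {0, 4}
Collecting zeros: affine points = {(2, 0), (2, 1), (3, 0), (3, 2), (4, 1), (5, 3), (6, 0), (6, 4)}.
Total count |C(F_7)_aff| = 8.


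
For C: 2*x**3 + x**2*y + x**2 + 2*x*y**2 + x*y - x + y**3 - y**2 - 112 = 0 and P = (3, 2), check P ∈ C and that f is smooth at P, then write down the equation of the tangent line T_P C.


Tangent line at P: 81*x + 44*y - 331 = 0.

Step 1: f(3, 2) = 0, so P lies on C.
Step 2: partial derivatives
  f_x(x, y) = 6*x**2 + 2*x*y + 2*x + 2*y**2 + y - 1, f_y(x, y) = x**2 + 4*x*y + x + 3*y**2 - 2*y.
  f_x(P) = 81, f_y(P) = 44 (gradient nonzero, so P is smooth).
Step 3: tangent line at P: 81·(x − 3) + 44·(y − 2) = 0.
Expanding: 81*x + 44*y - 331 = 0.


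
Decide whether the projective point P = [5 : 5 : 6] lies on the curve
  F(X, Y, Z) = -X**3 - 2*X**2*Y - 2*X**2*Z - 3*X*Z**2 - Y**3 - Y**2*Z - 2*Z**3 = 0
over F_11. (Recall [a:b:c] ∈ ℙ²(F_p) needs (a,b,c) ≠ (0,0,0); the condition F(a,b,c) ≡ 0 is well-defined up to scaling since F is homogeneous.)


F(5,5,6) ≡ 3 (mod 11); P is NOT on the curve.

Evaluate F(5, 5, 6) term-by-term (mod 11).
  -X**3 ↦ -1·125·1·1 = -125
  -2*X**2*Y ↦ -2·25·5·1 = -250
  -2*X**2*Z ↦ -2·25·1·6 = -300
  -3*X*Z**2 ↦ -3·5·1·36 = -540
  -Y**3 ↦ -1·1·125·1 = -125
  -Y**2*Z ↦ -1·1·25·6 = -150
  -2*Z**3 ↦ -2·1·1·216 = -432
Sum: F(5, 5, 6) = (-125) + (-250) + (-300) + (-540) + (-125) + (-150) + (-432) = -1922.
Reducing mod 11: -1922 ≡ 3 (mod 11).
Since F(a, b, c) ≡ 3 ≠ 0 (mod 11), P does NOT lie on the curve.


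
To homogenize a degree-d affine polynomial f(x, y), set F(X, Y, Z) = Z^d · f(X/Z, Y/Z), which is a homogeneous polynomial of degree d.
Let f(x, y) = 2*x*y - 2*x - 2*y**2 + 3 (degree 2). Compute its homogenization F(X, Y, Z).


F(X, Y, Z) = 2*X*Y - 2*X*Z - 2*Y**2 + 3*Z**2

deg(f) = 2.
Substitute x = X/Z, y = Y/Z into f, then multiply by Z^2.
  monomial 2·x^1·y^1 ↦ 2·X^1·Y^1·Z^0.
  monomial -2·x^1·y^0 ↦ -2·X^1·Y^0·Z^1.
  monomial -2·x^0·y^2 ↦ -2·X^0·Y^2·Z^0.
  monomial 3·x^0·y^0 ↦ 3·X^0·Y^0·Z^2.
Collecting: F(X, Y, Z) = 2*X*Y - 2*X*Z - 2*Y**2 + 3*Z**2.


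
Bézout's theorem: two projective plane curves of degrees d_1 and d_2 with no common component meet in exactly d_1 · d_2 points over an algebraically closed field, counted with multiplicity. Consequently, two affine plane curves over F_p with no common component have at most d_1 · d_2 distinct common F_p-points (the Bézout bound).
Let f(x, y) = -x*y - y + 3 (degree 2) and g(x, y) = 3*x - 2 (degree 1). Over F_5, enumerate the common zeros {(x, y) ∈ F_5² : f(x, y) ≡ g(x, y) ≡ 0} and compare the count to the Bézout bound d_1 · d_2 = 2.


Common zeros: ∅; count = 0; Bézout bound = 2.

deg(f) = 2, deg(g) = 1, so Bézout bound = 2.
Scan x ∈ F_5. For each x, list the y ∈ F_5 with f(x, y) ≡ 0 and those with g(x, y) ≡ 0 (mod 5); the common zeros in that column are the intersection.
  x = 0: f ≡ 0 at y ∈ {3}; g ≡ 0 at y ∈ ∅; common: ∅.
  x = 1: f ≡ 0 at y ∈ {4}; g ≡ 0 at y ∈ ∅; common: ∅.
  x = 2: f ≡ 0 at y ∈ {1}; g ≡ 0 at y ∈ ∅; common: ∅.
  x = 3: f ≡ 0 at y ∈ {2}; g ≡ 0 at y ∈ ∅; common: ∅.
  x = 4: f ≡ 0 at y ∈ ∅; g ≡ 0 at y ∈ {0, 1, 2, 3, 4}; common: ∅.
Collecting: common zeros = ∅, so the count is 0.
Comparison with the Bézout bound: 0 ≤ 2 = deg(f)·deg(g), as expected for curves with no common component (the affine F_5-count falls short of the bound because intersections may lie at infinity, over extension fields, or carry multiplicity).


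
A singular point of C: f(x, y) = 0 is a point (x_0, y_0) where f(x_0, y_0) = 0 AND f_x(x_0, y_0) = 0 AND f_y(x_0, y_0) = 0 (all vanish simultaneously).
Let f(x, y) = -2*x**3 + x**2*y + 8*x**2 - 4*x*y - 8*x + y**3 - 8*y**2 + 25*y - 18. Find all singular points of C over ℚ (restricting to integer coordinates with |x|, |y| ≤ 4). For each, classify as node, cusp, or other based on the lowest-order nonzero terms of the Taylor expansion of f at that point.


Singular points: {(2, 3)}; classification: node.

Compute partial derivatives:
  f_x = -6*x**2 + 2*x*y + 16*x - 4*y - 8.
  f_y = x**2 - 4*x + 3*y**2 - 16*y + 25.
Scan x_0 ∈ {−4, ..., 4}. For each x_0, f_y(x_0, y) is a polynomial in y; find its integer roots y ∈ {−4, ..., 4}, then test f_x and f at those candidates.
  x = -4: f_y(-4, y) = 3*y**2 - 16*y + 57; no integer root y with |y| ≤ 4.
  x = -3: f_y(-3, y) = 3*y**2 - 16*y + 46; no integer root y with |y| ≤ 4.
  x = -2: f_y(-2, y) = 3*y**2 - 16*y + 37; no integer root y with |y| ≤ 4.
  x = -1: f_y(-1, y) = 3*y**2 - 16*y + 30; no integer root y with |y| ≤ 4.
  x = 0: f_y(0, y) = 3*y**2 - 16*y + 25; no integer root y with |y| ≤ 4.
  x = 1: f_y(1, y) = 3*y**2 - 16*y + 22; no integer root y with |y| ≤ 4.
  x = 2: f_y(2, y) = 3*y**2 - 16*y + 21; vanishes at y ∈ {3}. (2, 3): f_x = 0, f = 0 — SINGULAR.
  x = 3: f_y(3, y) = 3*y**2 - 16*y + 22; no integer root y with |y| ≤ 4.
  x = 4: f_y(4, y) = 3*y**2 - 16*y + 25; no integer root y with |y| ≤ 4.
Only singular point on the grid: (2, 3).
Classify: substitute x = 2 + u, y = 3 + v and expand: f = -2*u**3 + u**2*v - u**2 + v**3 + v**2.
No constant or linear terms (consistent with a singular point). Quadratic part: -u**2 + v**2. Cubic part: -2*u**3 + u**2*v + v**3.
The quadratic part v**2 - u**2 = (v − u)(v + u) splits into two distinct linear factors, so there are two distinct tangent lines y − 3 = ±(x − 2) — this is a node (ordinary double point).
Classification: node.


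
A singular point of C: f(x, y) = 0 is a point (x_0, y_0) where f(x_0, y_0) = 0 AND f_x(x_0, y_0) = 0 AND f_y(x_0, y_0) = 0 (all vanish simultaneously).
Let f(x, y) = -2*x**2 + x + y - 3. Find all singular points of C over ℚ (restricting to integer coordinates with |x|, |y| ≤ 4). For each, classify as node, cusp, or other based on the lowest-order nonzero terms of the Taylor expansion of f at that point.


No singular points in the scanned grid; C is smooth there.

Compute partial derivatives:
  f_x = 1 - 4*x.
  f_y = 1.
f_y = 1 is a nonzero constant, so f_y never vanishes: no point (x, y) can satisfy f = f_x = f_y = 0. In particular no (x, y) ∈ {−4, ..., 4}² is singular; the curve is smooth.


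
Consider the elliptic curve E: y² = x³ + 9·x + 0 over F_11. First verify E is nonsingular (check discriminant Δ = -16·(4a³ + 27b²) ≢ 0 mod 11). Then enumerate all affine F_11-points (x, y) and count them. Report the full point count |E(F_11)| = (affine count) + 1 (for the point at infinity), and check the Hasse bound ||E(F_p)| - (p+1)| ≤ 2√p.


Affine points = {(0, 0), (2, 2), (2, 9), (4, 1), (4, 10), (5, 4), (5, 7), (8, 1), (8, 10), (10, 1), (10, 10)}; affine count = 11; |E(F_11)| = 12.

Discriminant check: Δ ∝ 4a³ + 27b² = 4·9³ + 27·0² = 4·729 + 27·0 ≡ 1 (mod 11). Nonzero ⇒ E is nonsingular.
For each x ∈ F_11, compute rhs = x³ + 9·x + 0 mod 11, then count y ∈ F_11 with y² ≡ rhs.
  x = 0: rhs = 0, matching y values: 0 (1 points).
  x = 1: rhs = 10, matching y values: none (0 points).
  x = 2: rhs = 4, matching y values: 2, 9 (2 points).
  x = 3: rhs = 10, matching y values: none (0 points).
  x = 4: rhs = 1, matching y values: 1, 10 (2 points).
  x = 5: rhs = 5, matching y values: 4, 7 (2 points).
  x = 6: rhs = 6, matching y values: none (0 points).
  x = 7: rhs = 10, matching y values: none (0 points).
  x = 8: rhs = 1, matching y values: 1, 10 (2 points).
  x = 9: rhs = 7, matching y values: none (0 points).
  x = 10: rhs = 1, matching y values: 1, 10 (2 points).
Total affine count: 11.
Full point count |E(F_11)| = 11 + 1 = 12.
Hasse bound: |12 − (11+1)| = |0| = 0 ≤ 2√11 ≈ 6.6332 ✓.


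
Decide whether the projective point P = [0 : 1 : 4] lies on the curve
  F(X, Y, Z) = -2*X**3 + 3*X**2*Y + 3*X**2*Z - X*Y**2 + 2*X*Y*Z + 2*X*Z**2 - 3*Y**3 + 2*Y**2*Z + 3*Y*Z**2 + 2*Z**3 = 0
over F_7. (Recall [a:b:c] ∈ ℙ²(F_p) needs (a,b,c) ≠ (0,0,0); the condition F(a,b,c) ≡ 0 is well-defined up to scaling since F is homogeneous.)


F(0,1,4) ≡ 6 (mod 7); P is NOT on the curve.

Evaluate F(0, 1, 4) term-by-term (mod 7).
  -2*X**3 ↦ -2·0·1·1 = 0
  3*X**2*Y ↦ 3·0·1·1 = 0
  3*X**2*Z ↦ 3·0·1·4 = 0
  -X*Y**2 ↦ -1·0·1·1 = 0
  2*X*Y*Z ↦ 2·0·1·4 = 0
  2*X*Z**2 ↦ 2·0·1·16 = 0
  -3*Y**3 ↦ -3·1·1·1 = -3
  2*Y**2*Z ↦ 2·1·1·4 = 8
  3*Y*Z**2 ↦ 3·1·1·16 = 48
  2*Z**3 ↦ 2·1·1·64 = 128
Sum: F(0, 1, 4) = (0) + (0) + (0) + (0) + (0) + (0) + (-3) + (8) + (48) + (128) = 181.
Reducing mod 7: 181 ≡ 6 (mod 7).
Since F(a, b, c) ≡ 6 ≠ 0 (mod 7), P does NOT lie on the curve.
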